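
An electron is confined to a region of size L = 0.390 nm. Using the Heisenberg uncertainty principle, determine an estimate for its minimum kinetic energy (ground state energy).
62.623 meV

Using the uncertainty principle to estimate ground state energy:

1. The position uncertainty is approximately the confinement size:
   Δx ≈ L = 3.900e-10 m

2. From ΔxΔp ≥ ℏ/2, the minimum momentum uncertainty is:
   Δp ≈ ℏ/(2L) = 1.352e-25 kg·m/s

3. The kinetic energy is approximately:
   KE ≈ (Δp)²/(2m) = (1.352e-25)²/(2 × 9.109e-31 kg)
   KE ≈ 1.003e-20 J = 62.623 meV

This is an order-of-magnitude estimate of the ground state energy.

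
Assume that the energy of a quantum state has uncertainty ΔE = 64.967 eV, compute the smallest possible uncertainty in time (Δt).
5.066 as

Using the energy-time uncertainty principle:
ΔEΔt ≥ ℏ/2

The minimum uncertainty in time is:
Δt_min = ℏ/(2ΔE)
Δt_min = (1.055e-34 J·s) / (2 × 1.041e-17 J)
Δt_min = 5.066e-18 s = 5.066 as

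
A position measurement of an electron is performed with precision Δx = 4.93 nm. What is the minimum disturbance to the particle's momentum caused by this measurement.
1.070 × 10^-26 kg·m/s

The uncertainty principle implies that measuring position disturbs momentum:
ΔxΔp ≥ ℏ/2

When we measure position with precision Δx, we necessarily introduce a momentum uncertainty:
Δp ≥ ℏ/(2Δx)
Δp_min = (1.055e-34 J·s) / (2 × 4.930e-09 m)
Δp_min = 1.070e-26 kg·m/s

The more precisely we measure position, the greater the momentum disturbance.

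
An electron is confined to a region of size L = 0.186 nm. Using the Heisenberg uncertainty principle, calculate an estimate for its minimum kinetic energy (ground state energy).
275.320 meV

Using the uncertainty principle to estimate ground state energy:

1. The position uncertainty is approximately the confinement size:
   Δx ≈ L = 1.860e-10 m

2. From ΔxΔp ≥ ℏ/2, the minimum momentum uncertainty is:
   Δp ≈ ℏ/(2L) = 2.835e-25 kg·m/s

3. The kinetic energy is approximately:
   KE ≈ (Δp)²/(2m) = (2.835e-25)²/(2 × 9.109e-31 kg)
   KE ≈ 4.411e-20 J = 275.320 meV

This is an order-of-magnitude estimate of the ground state energy.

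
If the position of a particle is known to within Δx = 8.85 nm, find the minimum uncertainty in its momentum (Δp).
5.958 × 10^-27 kg·m/s

Using the Heisenberg uncertainty principle:
ΔxΔp ≥ ℏ/2

The minimum uncertainty in momentum is:
Δp_min = ℏ/(2Δx)
Δp_min = (1.055e-34 J·s) / (2 × 8.850e-09 m)
Δp_min = 5.958e-27 kg·m/s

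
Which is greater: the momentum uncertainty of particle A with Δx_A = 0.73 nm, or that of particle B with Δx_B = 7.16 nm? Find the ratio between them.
Particle A has the larger minimum momentum uncertainty, by a factor of 9.81.

For each particle, the minimum momentum uncertainty is Δp_min = ℏ/(2Δx):

Particle A: Δp_A = ℏ/(2×7.300e-10 m) = 7.223e-26 kg·m/s
Particle B: Δp_B = ℏ/(2×7.160e-09 m) = 7.364e-27 kg·m/s

Ratio: Δp_A/Δp_B = 9.81

Since Δp_min ∝ 1/Δx, the particle with smaller position uncertainty (A) has larger momentum uncertainty.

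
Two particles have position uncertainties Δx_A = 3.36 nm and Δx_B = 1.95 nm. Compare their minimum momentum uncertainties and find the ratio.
Particle B has the larger minimum momentum uncertainty, by a factor of 1.72.

For each particle, the minimum momentum uncertainty is Δp_min = ℏ/(2Δx):

Particle A: Δp_A = ℏ/(2×3.360e-09 m) = 1.569e-26 kg·m/s
Particle B: Δp_B = ℏ/(2×1.950e-09 m) = 2.704e-26 kg·m/s

Ratio: Δp_B/Δp_A = 1.72

Since Δp_min ∝ 1/Δx, the particle with smaller position uncertainty (B) has larger momentum uncertainty.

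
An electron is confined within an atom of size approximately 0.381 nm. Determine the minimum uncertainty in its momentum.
1.384 × 10^-25 kg·m/s

Using the Heisenberg uncertainty principle:
ΔxΔp ≥ ℏ/2

With Δx ≈ L = 3.810e-10 m (the confinement size):
Δp_min = ℏ/(2Δx)
Δp_min = (1.055e-34 J·s) / (2 × 3.810e-10 m)
Δp_min = 1.384e-25 kg·m/s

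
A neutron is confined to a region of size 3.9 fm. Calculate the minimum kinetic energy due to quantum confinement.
340.586 keV

Using the uncertainty principle:

1. Position uncertainty: Δx ≈ 3.900e-15 m
2. Minimum momentum uncertainty: Δp = ℏ/(2Δx) = 1.352e-20 kg·m/s
3. Minimum kinetic energy:
   KE = (Δp)²/(2m) = (1.352e-20)²/(2 × 1.675e-27 kg)
   KE = 5.457e-14 J = 340.586 keV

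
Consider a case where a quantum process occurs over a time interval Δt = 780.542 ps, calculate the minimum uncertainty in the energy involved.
421.638 neV

Using the energy-time uncertainty principle:
ΔEΔt ≥ ℏ/2

The minimum uncertainty in energy is:
ΔE_min = ℏ/(2Δt)
ΔE_min = (1.055e-34 J·s) / (2 × 7.805e-10 s)
ΔE_min = 6.755e-26 J = 421.638 neV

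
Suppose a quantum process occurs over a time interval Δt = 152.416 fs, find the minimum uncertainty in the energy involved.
2.159 meV

Using the energy-time uncertainty principle:
ΔEΔt ≥ ℏ/2

The minimum uncertainty in energy is:
ΔE_min = ℏ/(2Δt)
ΔE_min = (1.055e-34 J·s) / (2 × 1.524e-13 s)
ΔE_min = 3.460e-22 J = 2.159 meV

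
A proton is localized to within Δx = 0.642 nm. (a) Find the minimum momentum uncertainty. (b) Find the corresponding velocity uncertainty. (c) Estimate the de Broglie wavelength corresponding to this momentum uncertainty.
(a) Δp_min = 8.213 × 10^-26 kg·m/s
(b) Δv_min = 49.104 m/s
(c) λ_dB = 8.068 nm

Step-by-step:

(a) From the uncertainty principle:
Δp_min = ℏ/(2Δx) = (1.055e-34 J·s)/(2 × 6.420e-10 m) = 8.213e-26 kg·m/s

(b) The velocity uncertainty:
Δv = Δp/m = (8.213e-26 kg·m/s)/(1.673e-27 kg) = 4.910e+01 m/s = 49.104 m/s

(c) The de Broglie wavelength for this momentum:
λ = h/p = (6.626e-34 J·s)/(8.213e-26 kg·m/s) = 8.068e-09 m = 8.068 nm

Note: The de Broglie wavelength is comparable to the localization size, as expected from wave-particle duality.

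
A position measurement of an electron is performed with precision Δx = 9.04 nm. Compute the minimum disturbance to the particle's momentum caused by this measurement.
5.833 × 10^-27 kg·m/s

The uncertainty principle implies that measuring position disturbs momentum:
ΔxΔp ≥ ℏ/2

When we measure position with precision Δx, we necessarily introduce a momentum uncertainty:
Δp ≥ ℏ/(2Δx)
Δp_min = (1.055e-34 J·s) / (2 × 9.040e-09 m)
Δp_min = 5.833e-27 kg·m/s

The more precisely we measure position, the greater the momentum disturbance.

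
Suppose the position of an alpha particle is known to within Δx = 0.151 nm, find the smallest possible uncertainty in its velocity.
52.553 m/s

Using the Heisenberg uncertainty principle and Δp = mΔv:
ΔxΔp ≥ ℏ/2
Δx(mΔv) ≥ ℏ/2

The minimum uncertainty in velocity is:
Δv_min = ℏ/(2mΔx)
Δv_min = (1.055e-34 J·s) / (2 × 6.645e-27 kg × 1.510e-10 m)
Δv_min = 5.255e+01 m/s = 52.553 m/s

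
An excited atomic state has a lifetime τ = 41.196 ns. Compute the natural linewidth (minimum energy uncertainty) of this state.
7.989 neV

Using the energy-time uncertainty principle:
ΔEΔt ≥ ℏ/2

The lifetime τ represents the time uncertainty Δt.
The natural linewidth (minimum energy uncertainty) is:

ΔE = ℏ/(2τ)
ΔE = (1.055e-34 J·s) / (2 × 4.120e-08 s)
ΔE = 1.280e-27 J = 7.989 neV

This natural linewidth limits the precision of spectroscopic measurements.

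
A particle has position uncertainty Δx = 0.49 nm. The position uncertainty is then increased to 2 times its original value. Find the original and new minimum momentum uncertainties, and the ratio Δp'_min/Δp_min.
Original Δp_min = 1.076 × 10^-25 kg·m/s; new Δp'_min = 5.380 × 10^-26 kg·m/s; ratio Δp'_min/Δp_min = 1/2.

From the uncertainty principle ΔxΔp ≥ ℏ/2, the minimum momentum uncertainty is Δp_min = ℏ/(2Δx).

Original (Δx = 0.49 nm = 4.900e-10 m):
Δp_min = (1.055e-34 J·s)/(2 × 4.900e-10 m) = 1.076e-25 kg·m/s

When Δx → 2Δx:
Δp'_min = ℏ/(2 × 2Δx) = (1/2) × ℏ/(2Δx) = (1/2) × Δp_min
Δp'_min = 1/2 × 1.076e-25 kg·m/s = 5.380e-26 kg·m/s

Since Δp_min ∝ 1/Δx, when Δx is increased to 2 times its original value, Δp_min decreases to 1/2 of its original value.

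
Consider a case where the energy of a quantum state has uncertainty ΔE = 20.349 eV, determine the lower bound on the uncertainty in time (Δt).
16.173 as

Using the energy-time uncertainty principle:
ΔEΔt ≥ ℏ/2

The minimum uncertainty in time is:
Δt_min = ℏ/(2ΔE)
Δt_min = (1.055e-34 J·s) / (2 × 3.260e-18 J)
Δt_min = 1.617e-17 s = 16.173 as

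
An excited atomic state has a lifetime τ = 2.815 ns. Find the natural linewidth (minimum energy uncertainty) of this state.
116.912 neV

Using the energy-time uncertainty principle:
ΔEΔt ≥ ℏ/2

The lifetime τ represents the time uncertainty Δt.
The natural linewidth (minimum energy uncertainty) is:

ΔE = ℏ/(2τ)
ΔE = (1.055e-34 J·s) / (2 × 2.815e-09 s)
ΔE = 1.873e-26 J = 116.912 neV

This natural linewidth limits the precision of spectroscopic measurements.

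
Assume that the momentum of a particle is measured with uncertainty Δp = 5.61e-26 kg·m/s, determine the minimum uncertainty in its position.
939.904 pm

Using the Heisenberg uncertainty principle:
ΔxΔp ≥ ℏ/2

The minimum uncertainty in position is:
Δx_min = ℏ/(2Δp)
Δx_min = (1.055e-34 J·s) / (2 × 5.610e-26 kg·m/s)
Δx_min = 9.399e-10 m = 939.904 pm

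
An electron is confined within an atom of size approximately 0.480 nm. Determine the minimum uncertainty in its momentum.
1.099 × 10^-25 kg·m/s

Using the Heisenberg uncertainty principle:
ΔxΔp ≥ ℏ/2

With Δx ≈ L = 4.800e-10 m (the confinement size):
Δp_min = ℏ/(2Δx)
Δp_min = (1.055e-34 J·s) / (2 × 4.800e-10 m)
Δp_min = 1.099e-25 kg·m/s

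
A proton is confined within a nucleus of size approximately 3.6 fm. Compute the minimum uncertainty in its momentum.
1.465 × 10^-20 kg·m/s

Using the Heisenberg uncertainty principle:
ΔxΔp ≥ ℏ/2

With Δx ≈ L = 3.600e-15 m (the confinement size):
Δp_min = ℏ/(2Δx)
Δp_min = (1.055e-34 J·s) / (2 × 3.600e-15 m)
Δp_min = 1.465e-20 kg·m/s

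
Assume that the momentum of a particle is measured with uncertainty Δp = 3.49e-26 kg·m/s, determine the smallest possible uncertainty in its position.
1.511 nm

Using the Heisenberg uncertainty principle:
ΔxΔp ≥ ℏ/2

The minimum uncertainty in position is:
Δx_min = ℏ/(2Δp)
Δx_min = (1.055e-34 J·s) / (2 × 3.490e-26 kg·m/s)
Δx_min = 1.511e-09 m = 1.511 nm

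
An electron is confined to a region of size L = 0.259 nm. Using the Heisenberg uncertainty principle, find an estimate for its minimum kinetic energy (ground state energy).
141.992 meV

Using the uncertainty principle to estimate ground state energy:

1. The position uncertainty is approximately the confinement size:
   Δx ≈ L = 2.590e-10 m

2. From ΔxΔp ≥ ℏ/2, the minimum momentum uncertainty is:
   Δp ≈ ℏ/(2L) = 2.036e-25 kg·m/s

3. The kinetic energy is approximately:
   KE ≈ (Δp)²/(2m) = (2.036e-25)²/(2 × 9.109e-31 kg)
   KE ≈ 2.275e-20 J = 141.992 meV

This is an order-of-magnitude estimate of the ground state energy.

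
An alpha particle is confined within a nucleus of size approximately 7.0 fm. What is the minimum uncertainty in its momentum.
7.533 × 10^-21 kg·m/s

Using the Heisenberg uncertainty principle:
ΔxΔp ≥ ℏ/2

With Δx ≈ L = 7.000e-15 m (the confinement size):
Δp_min = ℏ/(2Δx)
Δp_min = (1.055e-34 J·s) / (2 × 7.000e-15 m)
Δp_min = 7.533e-21 kg·m/s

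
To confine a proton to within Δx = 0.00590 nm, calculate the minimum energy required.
149.022 meV

Localizing a particle requires giving it sufficient momentum uncertainty:

1. From uncertainty principle: Δp ≥ ℏ/(2Δx)
   Δp_min = (1.055e-34 J·s) / (2 × 5.900e-12 m)
   Δp_min = 8.937e-24 kg·m/s

2. This momentum uncertainty corresponds to kinetic energy:
   KE ≈ (Δp)²/(2m) = (8.937e-24)²/(2 × 1.673e-27 kg)
   KE = 2.388e-20 J = 149.022 meV

Tighter localization requires more energy.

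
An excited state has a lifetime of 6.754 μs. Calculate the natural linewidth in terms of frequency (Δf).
11.782 kHz

Using the energy-time uncertainty principle and E = hf:
ΔEΔt ≥ ℏ/2
hΔf·Δt ≥ ℏ/2

The minimum frequency uncertainty is:
Δf = ℏ/(2hτ) = 1/(4πτ)
Δf = 1/(4π × 6.754e-06 s)
Δf = 1.178e+04 Hz = 11.782 kHz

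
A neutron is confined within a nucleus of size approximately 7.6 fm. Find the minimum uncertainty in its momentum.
6.938 × 10^-21 kg·m/s

Using the Heisenberg uncertainty principle:
ΔxΔp ≥ ℏ/2

With Δx ≈ L = 7.600e-15 m (the confinement size):
Δp_min = ℏ/(2Δx)
Δp_min = (1.055e-34 J·s) / (2 × 7.600e-15 m)
Δp_min = 6.938e-21 kg·m/s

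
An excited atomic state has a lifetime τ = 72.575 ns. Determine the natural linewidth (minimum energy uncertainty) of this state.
4.535 neV

Using the energy-time uncertainty principle:
ΔEΔt ≥ ℏ/2

The lifetime τ represents the time uncertainty Δt.
The natural linewidth (minimum energy uncertainty) is:

ΔE = ℏ/(2τ)
ΔE = (1.055e-34 J·s) / (2 × 7.257e-08 s)
ΔE = 7.265e-28 J = 4.535 neV

This natural linewidth limits the precision of spectroscopic measurements.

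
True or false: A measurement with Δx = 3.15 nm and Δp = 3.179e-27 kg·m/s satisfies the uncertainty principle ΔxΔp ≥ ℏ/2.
No, it violates the uncertainty principle (impossible measurement).

Calculate the product ΔxΔp:
ΔxΔp = (3.150e-09 m) × (3.179e-27 kg·m/s)
ΔxΔp = 1.001e-35 J·s

Compare to the minimum allowed value ℏ/2:
ℏ/2 = 5.273e-35 J·s

Since ΔxΔp = 1.001e-35 J·s < 5.273e-35 J·s = ℏ/2,
the measurement violates the uncertainty principle.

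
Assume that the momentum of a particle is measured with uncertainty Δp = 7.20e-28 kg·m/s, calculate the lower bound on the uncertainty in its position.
73.234 nm

Using the Heisenberg uncertainty principle:
ΔxΔp ≥ ℏ/2

The minimum uncertainty in position is:
Δx_min = ℏ/(2Δp)
Δx_min = (1.055e-34 J·s) / (2 × 7.200e-28 kg·m/s)
Δx_min = 7.323e-08 m = 73.234 nm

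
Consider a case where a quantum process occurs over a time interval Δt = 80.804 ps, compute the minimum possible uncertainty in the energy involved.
4.073 μeV

Using the energy-time uncertainty principle:
ΔEΔt ≥ ℏ/2

The minimum uncertainty in energy is:
ΔE_min = ℏ/(2Δt)
ΔE_min = (1.055e-34 J·s) / (2 × 8.080e-11 s)
ΔE_min = 6.525e-25 J = 4.073 μeV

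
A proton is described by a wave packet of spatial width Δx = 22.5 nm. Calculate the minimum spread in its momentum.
2.343 × 10^-27 kg·m/s

For a wave packet, the spatial width Δx and momentum spread Δp are related by the uncertainty principle:
ΔxΔp ≥ ℏ/2

The minimum momentum spread is:
Δp_min = ℏ/(2Δx)
Δp_min = (1.055e-34 J·s) / (2 × 2.250e-08 m)
Δp_min = 2.343e-27 kg·m/s

A wave packet cannot have both a well-defined position and well-defined momentum.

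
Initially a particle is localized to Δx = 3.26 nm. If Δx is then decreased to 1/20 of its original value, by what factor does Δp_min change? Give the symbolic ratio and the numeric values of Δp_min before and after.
Original Δp_min = 1.617 × 10^-26 kg·m/s; new Δp'_min = 3.235 × 10^-25 kg·m/s; ratio Δp'_min/Δp_min = 20.

From the uncertainty principle ΔxΔp ≥ ℏ/2, the minimum momentum uncertainty is Δp_min = ℏ/(2Δx).

Original (Δx = 3.26 nm = 3.260e-09 m):
Δp_min = (1.055e-34 J·s)/(2 × 3.260e-09 m) = 1.617e-26 kg·m/s

When Δx → (1/20)Δx:
Δp'_min = ℏ/(2 × (1/20)Δx) = 20 × ℏ/(2Δx) = 20 × Δp_min
Δp'_min = 20 × 1.617e-26 kg·m/s = 3.235e-25 kg·m/s

Since Δp_min ∝ 1/Δx, when Δx is decreased to 1/20 of its original value, Δp_min increases to 20 times its original value.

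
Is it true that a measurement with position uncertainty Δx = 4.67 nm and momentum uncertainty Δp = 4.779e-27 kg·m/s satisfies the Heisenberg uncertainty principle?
No, it violates the uncertainty principle (impossible measurement).

Calculate the product ΔxΔp:
ΔxΔp = (4.670e-09 m) × (4.779e-27 kg·m/s)
ΔxΔp = 2.232e-35 J·s

Compare to the minimum allowed value ℏ/2:
ℏ/2 = 5.273e-35 J·s

Since ΔxΔp = 2.232e-35 J·s < 5.273e-35 J·s = ℏ/2,
the measurement violates the uncertainty principle.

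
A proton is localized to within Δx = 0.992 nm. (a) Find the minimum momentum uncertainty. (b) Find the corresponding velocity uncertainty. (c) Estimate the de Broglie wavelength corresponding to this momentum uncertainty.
(a) Δp_min = 5.315 × 10^-26 kg·m/s
(b) Δv_min = 31.779 m/s
(c) λ_dB = 12.466 nm

Step-by-step:

(a) From the uncertainty principle:
Δp_min = ℏ/(2Δx) = (1.055e-34 J·s)/(2 × 9.920e-10 m) = 5.315e-26 kg·m/s

(b) The velocity uncertainty:
Δv = Δp/m = (5.315e-26 kg·m/s)/(1.673e-27 kg) = 3.178e+01 m/s = 31.779 m/s

(c) The de Broglie wavelength for this momentum:
λ = h/p = (6.626e-34 J·s)/(5.315e-26 kg·m/s) = 1.247e-08 m = 12.466 nm

Note: The de Broglie wavelength is comparable to the localization size, as expected from wave-particle duality.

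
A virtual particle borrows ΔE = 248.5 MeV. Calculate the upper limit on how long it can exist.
1.324 ys

Using the energy-time uncertainty principle:
ΔEΔt ≥ ℏ/2

For a virtual particle borrowing energy ΔE, the maximum lifetime is:
Δt_max = ℏ/(2ΔE)

Converting energy:
ΔE = 248.5 MeV = 3.981e-11 J

Δt_max = (1.055e-34 J·s) / (2 × 3.981e-11 J)
Δt_max = 1.324e-24 s = 1.324 ys

Virtual particles with higher borrowed energy exist for shorter times.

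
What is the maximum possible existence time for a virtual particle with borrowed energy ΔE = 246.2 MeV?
1.337 ys

Using the energy-time uncertainty principle:
ΔEΔt ≥ ℏ/2

For a virtual particle borrowing energy ΔE, the maximum lifetime is:
Δt_max = ℏ/(2ΔE)

Converting energy:
ΔE = 246.2 MeV = 3.945e-11 J

Δt_max = (1.055e-34 J·s) / (2 × 3.945e-11 J)
Δt_max = 1.337e-24 s = 1.337 ys

Virtual particles with higher borrowed energy exist for shorter times.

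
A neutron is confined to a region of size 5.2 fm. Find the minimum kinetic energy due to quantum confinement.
191.580 keV

Using the uncertainty principle:

1. Position uncertainty: Δx ≈ 5.200e-15 m
2. Minimum momentum uncertainty: Δp = ℏ/(2Δx) = 1.014e-20 kg·m/s
3. Minimum kinetic energy:
   KE = (Δp)²/(2m) = (1.014e-20)²/(2 × 1.675e-27 kg)
   KE = 3.069e-14 J = 191.580 keV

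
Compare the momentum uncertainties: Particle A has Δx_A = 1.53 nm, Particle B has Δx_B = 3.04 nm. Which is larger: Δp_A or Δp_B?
Particle A has the larger minimum momentum uncertainty, by a factor of 1.99.

For each particle, the minimum momentum uncertainty is Δp_min = ℏ/(2Δx):

Particle A: Δp_A = ℏ/(2×1.530e-09 m) = 3.446e-26 kg·m/s
Particle B: Δp_B = ℏ/(2×3.040e-09 m) = 1.734e-26 kg·m/s

Ratio: Δp_A/Δp_B = 1.99

Since Δp_min ∝ 1/Δx, the particle with smaller position uncertainty (A) has larger momentum uncertainty.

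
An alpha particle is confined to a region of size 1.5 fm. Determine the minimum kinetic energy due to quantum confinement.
580.359 keV

Using the uncertainty principle:

1. Position uncertainty: Δx ≈ 1.500e-15 m
2. Minimum momentum uncertainty: Δp = ℏ/(2Δx) = 3.515e-20 kg·m/s
3. Minimum kinetic energy:
   KE = (Δp)²/(2m) = (3.515e-20)²/(2 × 6.645e-27 kg)
   KE = 9.298e-14 J = 580.359 keV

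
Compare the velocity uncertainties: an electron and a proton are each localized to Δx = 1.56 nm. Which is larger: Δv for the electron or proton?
The electron has the larger minimum velocity uncertainty, by a ratio of 1836.2.

For both particles, Δp_min = ℏ/(2Δx) = 3.380e-26 kg·m/s (same for both).

The velocity uncertainty is Δv = Δp/m:
- electron: Δv = 3.380e-26 / 9.109e-31 = 3.711e+04 m/s = 37.105 km/s
- proton: Δv = 3.380e-26 / 1.673e-27 = 2.021e+01 m/s = 20.208 m/s

Ratio: 3.711e+04 / 2.021e+01 = 1836.2

The lighter particle has larger velocity uncertainty because Δv ∝ 1/m.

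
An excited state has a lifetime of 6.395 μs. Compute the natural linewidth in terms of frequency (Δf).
12.444 kHz

Using the energy-time uncertainty principle and E = hf:
ΔEΔt ≥ ℏ/2
hΔf·Δt ≥ ℏ/2

The minimum frequency uncertainty is:
Δf = ℏ/(2hτ) = 1/(4πτ)
Δf = 1/(4π × 6.395e-06 s)
Δf = 1.244e+04 Hz = 12.444 kHz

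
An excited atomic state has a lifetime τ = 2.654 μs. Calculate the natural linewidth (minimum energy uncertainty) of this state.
124.004 peV

Using the energy-time uncertainty principle:
ΔEΔt ≥ ℏ/2

The lifetime τ represents the time uncertainty Δt.
The natural linewidth (minimum energy uncertainty) is:

ΔE = ℏ/(2τ)
ΔE = (1.055e-34 J·s) / (2 × 2.654e-06 s)
ΔE = 1.987e-29 J = 124.004 peV

This natural linewidth limits the precision of spectroscopic measurements.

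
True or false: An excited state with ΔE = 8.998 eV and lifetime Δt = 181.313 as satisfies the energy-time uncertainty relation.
Yes, it satisfies the uncertainty relation.

Calculate the product ΔEΔt:
ΔE = 8.998 eV = 1.442e-18 J
ΔEΔt = (1.442e-18 J) × (1.813e-16 s)
ΔEΔt = 2.614e-34 J·s

Compare to the minimum allowed value ℏ/2:
ℏ/2 = 5.273e-35 J·s

Since ΔEΔt = 2.614e-34 J·s ≥ 5.273e-35 J·s = ℏ/2,
this satisfies the uncertainty relation.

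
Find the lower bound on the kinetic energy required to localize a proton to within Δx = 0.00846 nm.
72.479 meV

Localizing a particle requires giving it sufficient momentum uncertainty:

1. From uncertainty principle: Δp ≥ ℏ/(2Δx)
   Δp_min = (1.055e-34 J·s) / (2 × 8.460e-12 m)
   Δp_min = 6.233e-24 kg·m/s

2. This momentum uncertainty corresponds to kinetic energy:
   KE ≈ (Δp)²/(2m) = (6.233e-24)²/(2 × 1.673e-27 kg)
   KE = 1.161e-20 J = 72.479 meV

Tighter localization requires more energy.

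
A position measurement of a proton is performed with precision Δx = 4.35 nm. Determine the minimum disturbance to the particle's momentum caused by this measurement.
1.212 × 10^-26 kg·m/s

The uncertainty principle implies that measuring position disturbs momentum:
ΔxΔp ≥ ℏ/2

When we measure position with precision Δx, we necessarily introduce a momentum uncertainty:
Δp ≥ ℏ/(2Δx)
Δp_min = (1.055e-34 J·s) / (2 × 4.350e-09 m)
Δp_min = 1.212e-26 kg·m/s

The more precisely we measure position, the greater the momentum disturbance.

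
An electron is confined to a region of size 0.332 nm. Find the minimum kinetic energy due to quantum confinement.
86.415 meV

Using the uncertainty principle:

1. Position uncertainty: Δx ≈ 3.320e-10 m
2. Minimum momentum uncertainty: Δp = ℏ/(2Δx) = 1.588e-25 kg·m/s
3. Minimum kinetic energy:
   KE = (Δp)²/(2m) = (1.588e-25)²/(2 × 9.109e-31 kg)
   KE = 1.385e-20 J = 86.415 meV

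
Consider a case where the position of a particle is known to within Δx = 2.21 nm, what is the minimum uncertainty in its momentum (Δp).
2.386 × 10^-26 kg·m/s

Using the Heisenberg uncertainty principle:
ΔxΔp ≥ ℏ/2

The minimum uncertainty in momentum is:
Δp_min = ℏ/(2Δx)
Δp_min = (1.055e-34 J·s) / (2 × 2.210e-09 m)
Δp_min = 2.386e-26 kg·m/s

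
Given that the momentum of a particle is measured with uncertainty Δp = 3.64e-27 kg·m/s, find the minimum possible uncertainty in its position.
14.486 nm

Using the Heisenberg uncertainty principle:
ΔxΔp ≥ ℏ/2

The minimum uncertainty in position is:
Δx_min = ℏ/(2Δp)
Δx_min = (1.055e-34 J·s) / (2 × 3.640e-27 kg·m/s)
Δx_min = 1.449e-08 m = 14.486 nm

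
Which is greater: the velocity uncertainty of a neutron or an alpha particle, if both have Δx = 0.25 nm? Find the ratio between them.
The neutron has the larger minimum velocity uncertainty, by a ratio of 4.0.

For both particles, Δp_min = ℏ/(2Δx) = 2.109e-25 kg·m/s (same for both).

The velocity uncertainty is Δv = Δp/m:
- neutron: Δv = 2.109e-25 / 1.675e-27 = 1.259e+02 m/s = 125.924 m/s
- alpha particle: Δv = 2.109e-25 / 6.645e-27 = 3.174e+01 m/s = 31.742 m/s

Ratio: 1.259e+02 / 3.174e+01 = 4.0

The lighter particle has larger velocity uncertainty because Δv ∝ 1/m.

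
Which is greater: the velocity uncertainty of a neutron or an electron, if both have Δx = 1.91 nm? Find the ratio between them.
The electron has the larger minimum velocity uncertainty, by a ratio of 1838.7.

For both particles, Δp_min = ℏ/(2Δx) = 2.761e-26 kg·m/s (same for both).

The velocity uncertainty is Δv = Δp/m:
- neutron: Δv = 2.761e-26 / 1.675e-27 = 1.648e+01 m/s = 16.482 m/s
- electron: Δv = 2.761e-26 / 9.109e-31 = 3.031e+04 m/s = 30.306 km/s

Ratio: 3.031e+04 / 1.648e+01 = 1838.7

The lighter particle has larger velocity uncertainty because Δv ∝ 1/m.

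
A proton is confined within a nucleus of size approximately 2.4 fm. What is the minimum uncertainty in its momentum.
2.197 × 10^-20 kg·m/s

Using the Heisenberg uncertainty principle:
ΔxΔp ≥ ℏ/2

With Δx ≈ L = 2.400e-15 m (the confinement size):
Δp_min = ℏ/(2Δx)
Δp_min = (1.055e-34 J·s) / (2 × 2.400e-15 m)
Δp_min = 2.197e-20 kg·m/s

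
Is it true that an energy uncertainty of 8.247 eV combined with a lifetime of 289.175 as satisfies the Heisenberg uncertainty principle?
Yes, it satisfies the uncertainty relation.

Calculate the product ΔEΔt:
ΔE = 8.247 eV = 1.321e-18 J
ΔEΔt = (1.321e-18 J) × (2.892e-16 s)
ΔEΔt = 3.821e-34 J·s

Compare to the minimum allowed value ℏ/2:
ℏ/2 = 5.273e-35 J·s

Since ΔEΔt = 3.821e-34 J·s ≥ 5.273e-35 J·s = ℏ/2,
this satisfies the uncertainty relation.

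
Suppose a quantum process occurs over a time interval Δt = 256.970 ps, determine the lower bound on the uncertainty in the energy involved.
1.281 μeV

Using the energy-time uncertainty principle:
ΔEΔt ≥ ℏ/2

The minimum uncertainty in energy is:
ΔE_min = ℏ/(2Δt)
ΔE_min = (1.055e-34 J·s) / (2 × 2.570e-10 s)
ΔE_min = 2.052e-25 J = 1.281 μeV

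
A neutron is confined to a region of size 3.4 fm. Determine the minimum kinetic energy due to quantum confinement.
448.124 keV

Using the uncertainty principle:

1. Position uncertainty: Δx ≈ 3.400e-15 m
2. Minimum momentum uncertainty: Δp = ℏ/(2Δx) = 1.551e-20 kg·m/s
3. Minimum kinetic energy:
   KE = (Δp)²/(2m) = (1.551e-20)²/(2 × 1.675e-27 kg)
   KE = 7.180e-14 J = 448.124 keV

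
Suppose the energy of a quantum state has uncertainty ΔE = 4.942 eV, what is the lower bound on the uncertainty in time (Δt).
66.594 as

Using the energy-time uncertainty principle:
ΔEΔt ≥ ℏ/2

The minimum uncertainty in time is:
Δt_min = ℏ/(2ΔE)
Δt_min = (1.055e-34 J·s) / (2 × 7.918e-19 J)
Δt_min = 6.659e-17 s = 66.594 as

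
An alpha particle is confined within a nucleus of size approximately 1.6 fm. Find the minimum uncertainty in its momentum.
3.296 × 10^-20 kg·m/s

Using the Heisenberg uncertainty principle:
ΔxΔp ≥ ℏ/2

With Δx ≈ L = 1.600e-15 m (the confinement size):
Δp_min = ℏ/(2Δx)
Δp_min = (1.055e-34 J·s) / (2 × 1.600e-15 m)
Δp_min = 3.296e-20 kg·m/s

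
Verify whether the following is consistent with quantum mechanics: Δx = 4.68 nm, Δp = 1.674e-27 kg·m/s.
No, it violates the uncertainty principle (impossible measurement).

Calculate the product ΔxΔp:
ΔxΔp = (4.680e-09 m) × (1.674e-27 kg·m/s)
ΔxΔp = 7.834e-36 J·s

Compare to the minimum allowed value ℏ/2:
ℏ/2 = 5.273e-35 J·s

Since ΔxΔp = 7.834e-36 J·s < 5.273e-35 J·s = ℏ/2,
the measurement violates the uncertainty principle.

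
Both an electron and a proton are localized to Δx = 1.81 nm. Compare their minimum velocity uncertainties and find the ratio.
The electron has the larger minimum velocity uncertainty, by a ratio of 1836.2.

For both particles, Δp_min = ℏ/(2Δx) = 2.913e-26 kg·m/s (same for both).

The velocity uncertainty is Δv = Δp/m:
- electron: Δv = 2.913e-26 / 9.109e-31 = 3.198e+04 m/s = 31.980 km/s
- proton: Δv = 2.913e-26 / 1.673e-27 = 1.742e+01 m/s = 17.417 m/s

Ratio: 3.198e+04 / 1.742e+01 = 1836.2

The lighter particle has larger velocity uncertainty because Δv ∝ 1/m.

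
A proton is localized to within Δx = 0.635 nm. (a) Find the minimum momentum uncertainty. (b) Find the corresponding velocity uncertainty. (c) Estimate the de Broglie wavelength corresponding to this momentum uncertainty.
(a) Δp_min = 8.304 × 10^-26 kg·m/s
(b) Δv_min = 49.645 m/s
(c) λ_dB = 7.980 nm

Step-by-step:

(a) From the uncertainty principle:
Δp_min = ℏ/(2Δx) = (1.055e-34 J·s)/(2 × 6.350e-10 m) = 8.304e-26 kg·m/s

(b) The velocity uncertainty:
Δv = Δp/m = (8.304e-26 kg·m/s)/(1.673e-27 kg) = 4.964e+01 m/s = 49.645 m/s

(c) The de Broglie wavelength for this momentum:
λ = h/p = (6.626e-34 J·s)/(8.304e-26 kg·m/s) = 7.980e-09 m = 7.980 nm

Note: The de Broglie wavelength is comparable to the localization size, as expected from wave-particle duality.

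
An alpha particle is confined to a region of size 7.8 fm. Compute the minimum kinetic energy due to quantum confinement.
21.463 keV

Using the uncertainty principle:

1. Position uncertainty: Δx ≈ 7.800e-15 m
2. Minimum momentum uncertainty: Δp = ℏ/(2Δx) = 6.760e-21 kg·m/s
3. Minimum kinetic energy:
   KE = (Δp)²/(2m) = (6.760e-21)²/(2 × 6.645e-27 kg)
   KE = 3.439e-15 J = 21.463 keV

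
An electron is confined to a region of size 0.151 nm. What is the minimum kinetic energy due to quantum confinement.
417.743 meV

Using the uncertainty principle:

1. Position uncertainty: Δx ≈ 1.510e-10 m
2. Minimum momentum uncertainty: Δp = ℏ/(2Δx) = 3.492e-25 kg·m/s
3. Minimum kinetic energy:
   KE = (Δp)²/(2m) = (3.492e-25)²/(2 × 9.109e-31 kg)
   KE = 6.693e-20 J = 417.743 meV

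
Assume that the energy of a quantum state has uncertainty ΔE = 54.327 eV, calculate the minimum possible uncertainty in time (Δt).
6.058 as

Using the energy-time uncertainty principle:
ΔEΔt ≥ ℏ/2

The minimum uncertainty in time is:
Δt_min = ℏ/(2ΔE)
Δt_min = (1.055e-34 J·s) / (2 × 8.704e-18 J)
Δt_min = 6.058e-18 s = 6.058 as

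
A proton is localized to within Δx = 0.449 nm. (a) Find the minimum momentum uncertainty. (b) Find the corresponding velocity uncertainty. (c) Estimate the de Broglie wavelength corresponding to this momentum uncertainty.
(a) Δp_min = 1.174 × 10^-25 kg·m/s
(b) Δv_min = 70.210 m/s
(c) λ_dB = 5.642 nm

Step-by-step:

(a) From the uncertainty principle:
Δp_min = ℏ/(2Δx) = (1.055e-34 J·s)/(2 × 4.490e-10 m) = 1.174e-25 kg·m/s

(b) The velocity uncertainty:
Δv = Δp/m = (1.174e-25 kg·m/s)/(1.673e-27 kg) = 7.021e+01 m/s = 70.210 m/s

(c) The de Broglie wavelength for this momentum:
λ = h/p = (6.626e-34 J·s)/(1.174e-25 kg·m/s) = 5.642e-09 m = 5.642 nm

Note: The de Broglie wavelength is comparable to the localization size, as expected from wave-particle duality.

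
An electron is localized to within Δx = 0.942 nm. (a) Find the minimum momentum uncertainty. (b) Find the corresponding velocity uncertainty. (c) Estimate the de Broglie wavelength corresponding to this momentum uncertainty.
(a) Δp_min = 5.598 × 10^-26 kg·m/s
(b) Δv_min = 61.448 km/s
(c) λ_dB = 11.838 nm

Step-by-step:

(a) From the uncertainty principle:
Δp_min = ℏ/(2Δx) = (1.055e-34 J·s)/(2 × 9.420e-10 m) = 5.598e-26 kg·m/s

(b) The velocity uncertainty:
Δv = Δp/m = (5.598e-26 kg·m/s)/(9.109e-31 kg) = 6.145e+04 m/s = 61.448 km/s

(c) The de Broglie wavelength for this momentum:
λ = h/p = (6.626e-34 J·s)/(5.598e-26 kg·m/s) = 1.184e-08 m = 11.838 nm

Note: The de Broglie wavelength is comparable to the localization size, as expected from wave-particle duality.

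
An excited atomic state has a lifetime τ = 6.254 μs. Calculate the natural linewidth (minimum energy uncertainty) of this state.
52.623 peV

Using the energy-time uncertainty principle:
ΔEΔt ≥ ℏ/2

The lifetime τ represents the time uncertainty Δt.
The natural linewidth (minimum energy uncertainty) is:

ΔE = ℏ/(2τ)
ΔE = (1.055e-34 J·s) / (2 × 6.254e-06 s)
ΔE = 8.431e-30 J = 52.623 peV

This natural linewidth limits the precision of spectroscopic measurements.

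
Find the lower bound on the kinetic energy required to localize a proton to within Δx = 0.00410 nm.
308.593 meV

Localizing a particle requires giving it sufficient momentum uncertainty:

1. From uncertainty principle: Δp ≥ ℏ/(2Δx)
   Δp_min = (1.055e-34 J·s) / (2 × 4.100e-12 m)
   Δp_min = 1.286e-23 kg·m/s

2. This momentum uncertainty corresponds to kinetic energy:
   KE ≈ (Δp)²/(2m) = (1.286e-23)²/(2 × 1.673e-27 kg)
   KE = 4.944e-20 J = 308.593 meV

Tighter localization requires more energy.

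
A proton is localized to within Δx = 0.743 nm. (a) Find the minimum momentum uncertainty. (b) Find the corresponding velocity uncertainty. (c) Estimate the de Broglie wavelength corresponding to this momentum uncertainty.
(a) Δp_min = 7.097 × 10^-26 kg·m/s
(b) Δv_min = 42.429 m/s
(c) λ_dB = 9.337 nm

Step-by-step:

(a) From the uncertainty principle:
Δp_min = ℏ/(2Δx) = (1.055e-34 J·s)/(2 × 7.430e-10 m) = 7.097e-26 kg·m/s

(b) The velocity uncertainty:
Δv = Δp/m = (7.097e-26 kg·m/s)/(1.673e-27 kg) = 4.243e+01 m/s = 42.429 m/s

(c) The de Broglie wavelength for this momentum:
λ = h/p = (6.626e-34 J·s)/(7.097e-26 kg·m/s) = 9.337e-09 m = 9.337 nm

Note: The de Broglie wavelength is comparable to the localization size, as expected from wave-particle duality.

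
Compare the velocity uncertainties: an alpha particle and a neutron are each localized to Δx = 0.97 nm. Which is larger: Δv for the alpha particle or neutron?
The neutron has the larger minimum velocity uncertainty, by a ratio of 4.0.

For both particles, Δp_min = ℏ/(2Δx) = 5.436e-26 kg·m/s (same for both).

The velocity uncertainty is Δv = Δp/m:
- alpha particle: Δv = 5.436e-26 / 6.645e-27 = 8.181e+00 m/s = 8.181 m/s
- neutron: Δv = 5.436e-26 / 1.675e-27 = 3.245e+01 m/s = 32.455 m/s

Ratio: 3.245e+01 / 8.181e+00 = 4.0

The lighter particle has larger velocity uncertainty because Δv ∝ 1/m.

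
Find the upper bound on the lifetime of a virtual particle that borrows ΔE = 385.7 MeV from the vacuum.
8.533 × 10^-25 s

Using the energy-time uncertainty principle:
ΔEΔt ≥ ℏ/2

For a virtual particle borrowing energy ΔE, the maximum lifetime is:
Δt_max = ℏ/(2ΔE)

Converting energy:
ΔE = 385.7 MeV = 6.180e-11 J

Δt_max = (1.055e-34 J·s) / (2 × 6.180e-11 J)
Δt_max = 8.533e-25 s = 8.533 × 10^-25 s

Virtual particles with higher borrowed energy exist for shorter times.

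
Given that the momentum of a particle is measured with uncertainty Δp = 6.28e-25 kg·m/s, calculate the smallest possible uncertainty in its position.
83.963 pm

Using the Heisenberg uncertainty principle:
ΔxΔp ≥ ℏ/2

The minimum uncertainty in position is:
Δx_min = ℏ/(2Δp)
Δx_min = (1.055e-34 J·s) / (2 × 6.280e-25 kg·m/s)
Δx_min = 8.396e-11 m = 83.963 pm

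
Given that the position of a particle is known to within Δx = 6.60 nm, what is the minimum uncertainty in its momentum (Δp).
7.989 × 10^-27 kg·m/s

Using the Heisenberg uncertainty principle:
ΔxΔp ≥ ℏ/2

The minimum uncertainty in momentum is:
Δp_min = ℏ/(2Δx)
Δp_min = (1.055e-34 J·s) / (2 × 6.600e-09 m)
Δp_min = 7.989e-27 kg·m/s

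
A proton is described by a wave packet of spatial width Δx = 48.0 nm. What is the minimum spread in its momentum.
1.099 × 10^-27 kg·m/s

For a wave packet, the spatial width Δx and momentum spread Δp are related by the uncertainty principle:
ΔxΔp ≥ ℏ/2

The minimum momentum spread is:
Δp_min = ℏ/(2Δx)
Δp_min = (1.055e-34 J·s) / (2 × 4.800e-08 m)
Δp_min = 1.099e-27 kg·m/s

A wave packet cannot have both a well-defined position and well-defined momentum.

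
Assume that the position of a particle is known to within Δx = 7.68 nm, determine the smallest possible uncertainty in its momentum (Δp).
6.866 × 10^-27 kg·m/s

Using the Heisenberg uncertainty principle:
ΔxΔp ≥ ℏ/2

The minimum uncertainty in momentum is:
Δp_min = ℏ/(2Δx)
Δp_min = (1.055e-34 J·s) / (2 × 7.680e-09 m)
Δp_min = 6.866e-27 kg·m/s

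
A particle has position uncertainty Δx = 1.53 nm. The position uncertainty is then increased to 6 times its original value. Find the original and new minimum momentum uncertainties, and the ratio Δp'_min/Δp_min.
Original Δp_min = 3.446 × 10^-26 kg·m/s; new Δp'_min = 5.744 × 10^-27 kg·m/s; ratio Δp'_min/Δp_min = 1/6.

From the uncertainty principle ΔxΔp ≥ ℏ/2, the minimum momentum uncertainty is Δp_min = ℏ/(2Δx).

Original (Δx = 1.53 nm = 1.530e-09 m):
Δp_min = (1.055e-34 J·s)/(2 × 1.530e-09 m) = 3.446e-26 kg·m/s

When Δx → 6Δx:
Δp'_min = ℏ/(2 × 6Δx) = (1/6) × ℏ/(2Δx) = (1/6) × Δp_min
Δp'_min = 1/6 × 3.446e-26 kg·m/s = 5.744e-27 kg·m/s

Since Δp_min ∝ 1/Δx, when Δx is increased to 6 times its original value, Δp_min decreases to 1/6 of its original value.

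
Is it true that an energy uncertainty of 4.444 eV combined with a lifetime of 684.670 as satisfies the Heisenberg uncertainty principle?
Yes, it satisfies the uncertainty relation.

Calculate the product ΔEΔt:
ΔE = 4.444 eV = 7.120e-19 J
ΔEΔt = (7.120e-19 J) × (6.847e-16 s)
ΔEΔt = 4.875e-34 J·s

Compare to the minimum allowed value ℏ/2:
ℏ/2 = 5.273e-35 J·s

Since ΔEΔt = 4.875e-34 J·s ≥ 5.273e-35 J·s = ℏ/2,
this satisfies the uncertainty relation.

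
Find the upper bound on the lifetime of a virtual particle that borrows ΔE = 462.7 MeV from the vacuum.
7.113 × 10^-25 s

Using the energy-time uncertainty principle:
ΔEΔt ≥ ℏ/2

For a virtual particle borrowing energy ΔE, the maximum lifetime is:
Δt_max = ℏ/(2ΔE)

Converting energy:
ΔE = 462.7 MeV = 7.413e-11 J

Δt_max = (1.055e-34 J·s) / (2 × 7.413e-11 J)
Δt_max = 7.113e-25 s = 7.113 × 10^-25 s

Virtual particles with higher borrowed energy exist for shorter times.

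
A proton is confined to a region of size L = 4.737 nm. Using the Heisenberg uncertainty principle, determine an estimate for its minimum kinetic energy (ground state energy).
231.178 neV

Using the uncertainty principle to estimate ground state energy:

1. The position uncertainty is approximately the confinement size:
   Δx ≈ L = 4.737e-09 m

2. From ΔxΔp ≥ ℏ/2, the minimum momentum uncertainty is:
   Δp ≈ ℏ/(2L) = 1.113e-26 kg·m/s

3. The kinetic energy is approximately:
   KE ≈ (Δp)²/(2m) = (1.113e-26)²/(2 × 1.673e-27 kg)
   KE ≈ 3.704e-26 J = 231.178 neV

This is an order-of-magnitude estimate of the ground state energy.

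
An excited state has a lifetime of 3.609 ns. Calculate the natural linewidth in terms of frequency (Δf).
22.050 MHz

Using the energy-time uncertainty principle and E = hf:
ΔEΔt ≥ ℏ/2
hΔf·Δt ≥ ℏ/2

The minimum frequency uncertainty is:
Δf = ℏ/(2hτ) = 1/(4πτ)
Δf = 1/(4π × 3.609e-09 s)
Δf = 2.205e+07 Hz = 22.050 MHz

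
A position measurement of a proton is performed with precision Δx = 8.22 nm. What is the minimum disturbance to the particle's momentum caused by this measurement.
6.415 × 10^-27 kg·m/s

The uncertainty principle implies that measuring position disturbs momentum:
ΔxΔp ≥ ℏ/2

When we measure position with precision Δx, we necessarily introduce a momentum uncertainty:
Δp ≥ ℏ/(2Δx)
Δp_min = (1.055e-34 J·s) / (2 × 8.220e-09 m)
Δp_min = 6.415e-27 kg·m/s

The more precisely we measure position, the greater the momentum disturbance.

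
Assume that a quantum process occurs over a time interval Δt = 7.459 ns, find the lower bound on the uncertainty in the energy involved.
44.122 neV

Using the energy-time uncertainty principle:
ΔEΔt ≥ ℏ/2

The minimum uncertainty in energy is:
ΔE_min = ℏ/(2Δt)
ΔE_min = (1.055e-34 J·s) / (2 × 7.459e-09 s)
ΔE_min = 7.069e-27 J = 44.122 neV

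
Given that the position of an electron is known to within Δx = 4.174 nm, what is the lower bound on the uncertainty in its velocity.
13.868 km/s

Using the Heisenberg uncertainty principle and Δp = mΔv:
ΔxΔp ≥ ℏ/2
Δx(mΔv) ≥ ℏ/2

The minimum uncertainty in velocity is:
Δv_min = ℏ/(2mΔx)
Δv_min = (1.055e-34 J·s) / (2 × 9.109e-31 kg × 4.174e-09 m)
Δv_min = 1.387e+04 m/s = 13.868 km/s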